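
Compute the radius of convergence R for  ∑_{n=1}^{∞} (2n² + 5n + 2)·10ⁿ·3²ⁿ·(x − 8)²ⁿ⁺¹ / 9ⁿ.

R = √10/10

The ratio of consecutive coefficients is [(2(n+1)² + 5(n+1) + 2)/(2n² + 5n + 2)] · 10·9/9 → 10.
Since the exponent of (x − 8) increases by 2 each term, convergence requires |x − 8|² < 1/10, hence R = √10/10.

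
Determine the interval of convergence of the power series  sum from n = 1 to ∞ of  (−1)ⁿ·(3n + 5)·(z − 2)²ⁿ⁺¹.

(1, 3)

Apply the ratio test: |a_{n+1}| / |a_n| = (3(n+1) + 5)/(3n + 5), which tends to 1 as n → ∞.
Writing y = (z − 2)², the series in y has radius 1, so |z − 2| < √(1) = 1 and R = 1.
At z = 3: the terms do not tend to 0, so the series diverges.
At z = 1: the n-th term does not approach 0; divergence by the term test.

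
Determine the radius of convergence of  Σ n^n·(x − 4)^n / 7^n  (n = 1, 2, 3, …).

R = 0

Applying the root test, |a_n|^(1/n) = n/7 → ∞.
Since the n-th root of |a_n| is unbounded, the series converges only at x = 4; R = 0.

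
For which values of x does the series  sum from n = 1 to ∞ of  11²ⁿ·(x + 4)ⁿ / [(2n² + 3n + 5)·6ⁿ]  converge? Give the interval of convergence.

By the ratio test, |a_{n+1}/a_n| = [(2n² + 3n + 5)/(2(n+1)² + 3(n+1) + 5)] · 121/6 → 121/6.
Hence the series converges for |x + 4| < 1/(121/6) = 6/121, so the radius of convergence is 6/121.
At x = -478/121: the series is dominated by a constant times Σ 1/n², which converges (p = 2 > 1).
Check x = -490/121: the series is dominated by a constant times Σ 1/n², which converges (p = 2 > 1).

[-490/121, -478/121]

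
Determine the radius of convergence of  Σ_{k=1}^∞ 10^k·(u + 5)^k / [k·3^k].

R = 3/10

Apply the ratio test: |a_{k+1}| / |a_k| = [k/(k+1)] · 10/3, which tends to 10/3 as k → ∞.
The series converges when 10/3 · |u + 5| < 1, giving R = 3/10.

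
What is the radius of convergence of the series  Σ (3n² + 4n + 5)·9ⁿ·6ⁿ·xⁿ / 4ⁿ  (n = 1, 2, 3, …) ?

R = 2/27

Ratio test: |a_{n+1}/a_n| = [(3(n+1)² + 4(n+1) + 5)/(3n² + 4n + 5)] · 9·6/4 → 27/2 as n → ∞.
Hence the series converges for |x| < 1/(27/2) = 2/27, so the radius of convergence is 2/27.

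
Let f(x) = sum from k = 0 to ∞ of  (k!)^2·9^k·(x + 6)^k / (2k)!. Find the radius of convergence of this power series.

R = 4/9

Apply the ratio test: |a_{k+1}| / |a_k| = (k+1)²/[(2k+1)·(2k+2)] · 9, which tends to 9/4 as k → ∞.
Convergence for |x + 6| · 9/4 < 1, i.e. |x + 6| < 4/9. So R = 4/9.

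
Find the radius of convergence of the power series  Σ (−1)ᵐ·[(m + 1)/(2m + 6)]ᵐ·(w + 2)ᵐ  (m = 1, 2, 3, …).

Applying the root test, |a_m|^(1/m) = (m + 1)/(2m + 6) → 1/2.
Thus R = 1/(1/2) = 2.

R = 2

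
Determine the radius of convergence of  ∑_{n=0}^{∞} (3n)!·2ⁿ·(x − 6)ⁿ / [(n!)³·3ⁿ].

R = 1/18

Ratio test: |a_{n+1}/a_n| = (3n+1)·(3n+2)·(3n+3)/(n+1)³ · 2/3 → 18 as n → ∞.
Hence the series converges for |x − 6| < 1/(18) = 1/18, so the radius of convergence is 1/18.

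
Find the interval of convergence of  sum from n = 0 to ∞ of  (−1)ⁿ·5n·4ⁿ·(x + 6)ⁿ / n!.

Apply the ratio test: |a_{n+1}| / |a_n| = 5(n+1)/5n · 4 · 1/(n+1), which tends to 0 as n → ∞.
The limit is 0, so the series converges for all x; R = ∞.

(−∞, ∞)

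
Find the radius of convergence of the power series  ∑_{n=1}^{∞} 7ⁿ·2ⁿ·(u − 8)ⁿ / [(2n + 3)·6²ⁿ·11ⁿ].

R = 198/7

Ratio test: |a_{n+1}/a_n| = [(2n + 3)/(2(n+1) + 3)] · 7·2/(36·11) → 7/198 as n → ∞.
Thus R = 1/(7/198) = 198/7.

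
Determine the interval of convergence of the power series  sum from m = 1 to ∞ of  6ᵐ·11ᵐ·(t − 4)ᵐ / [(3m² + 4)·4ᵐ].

Ratio test: |a_{m+1}/a_m| = [(3m² + 4)/(3(m+1)² + 4)] · 6·11/4 → 33/2 as m → ∞.
Hence the series converges for |t − 4| < 1/(33/2) = 2/33, so the radius of convergence is 2/33.
Endpoint t = 134/33: the terms are on the order of 1/m², so the series converges absolutely by comparison with the p-series (p = 2 > 1).
Endpoint t = 130/33: the terms are on the order of 1/m², so the series converges absolutely by comparison with the p-series (p = 2 > 1).

[130/33, 134/33]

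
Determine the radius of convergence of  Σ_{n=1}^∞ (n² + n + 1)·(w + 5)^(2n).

R = 1

By the ratio test, |a_{n+1}/a_n| = ((n+1)² + (n+1) + 1)/(n² + n + 1) → 1.
Successive powers of (w + 5) differ by 2, so the series converges when |w + 5|² · 1 < 1, i.e. |w + 5| < √(1) = 1. So R = 1.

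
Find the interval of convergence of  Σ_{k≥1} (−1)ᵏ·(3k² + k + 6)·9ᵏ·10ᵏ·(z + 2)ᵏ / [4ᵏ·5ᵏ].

By the ratio test, |a_{k+1}/a_k| = [(3(k+1)² + (k+1) + 6)/(3k² + k + 6)] · 9·10/(4·5) → 9/2.
Hence the series converges for |z + 2| < 1/(9/2) = 2/9, so the radius of convergence is 2/9.
Endpoint z = -16/9: the terms have absolute value of order k², which does not tend to 0, so the series diverges by the divergence test.
When z = -20/9, the k-th term does not approach 0; divergence by the term test.

(-20/9, -16/9)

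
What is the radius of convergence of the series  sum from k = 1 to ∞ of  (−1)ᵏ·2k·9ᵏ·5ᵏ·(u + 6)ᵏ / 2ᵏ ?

Apply the ratio test: |a_{k+1}| / |a_k| = [2(k+1)/2k] · 9·5/2, which tends to 45/2 as k → ∞.
The series converges when 45/2 · |u + 6| < 1, giving R = 2/45.

R = 2/45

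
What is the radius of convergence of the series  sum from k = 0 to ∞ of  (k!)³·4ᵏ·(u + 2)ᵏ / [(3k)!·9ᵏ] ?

R = 243/4

The ratio of consecutive coefficients is (k+1)³/[(3k+1)·(3k+2)·(3k+3)] · 4/9 → 4/243.
The series converges when 4/243 · |u + 2| < 1, giving R = 243/4.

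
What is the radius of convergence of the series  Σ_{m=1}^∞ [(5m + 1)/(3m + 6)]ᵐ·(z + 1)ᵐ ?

R = 3/5

By the Cauchy root test, |a_m|^(1/m) = (5m + 1)/(3m + 6) → 5/3.
Thus R = 1/(5/3) = 3/5.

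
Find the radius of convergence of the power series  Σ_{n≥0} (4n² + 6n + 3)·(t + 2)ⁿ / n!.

By the ratio test, |a_{n+1}/a_n| = (4(n+1)² + 6(n+1) + 3)/(4n² + 6n + 3) · 1/(n+1) → 0.
Since the limit is 0 < 1 for every t, the series converges on all of ℝ and R = ∞.

R = ∞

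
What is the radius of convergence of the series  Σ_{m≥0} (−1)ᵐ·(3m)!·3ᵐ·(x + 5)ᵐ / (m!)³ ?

R = 1/81

Ratio test: |a_{m+1}/a_m| = (3m+1)·(3m+2)·(3m+3)/(m+1)³ · 3 → 81 as m → ∞.
Thus R = 1/(81) = 1/81.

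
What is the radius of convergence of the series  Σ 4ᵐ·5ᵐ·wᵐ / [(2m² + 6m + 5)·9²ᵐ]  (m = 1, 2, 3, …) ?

The ratio of consecutive coefficients is [(2m² + 6m + 5)/(2(m+1)² + 6(m+1) + 5)] · 4·5/81 → 20/81.
The series converges when 20/81 · |w| < 1, giving R = 81/20.

R = 81/20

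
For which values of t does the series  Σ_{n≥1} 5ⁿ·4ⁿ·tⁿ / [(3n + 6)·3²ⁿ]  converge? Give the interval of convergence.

[-9/20, 9/20)

By the ratio test, |a_{n+1}/a_n| = [(3n + 6)/(3(n+1) + 6)] · 5·4/9 → 20/9.
Convergence for |t| · 20/9 < 1, i.e. |t| < 9/20. So R = 9/20.
At t = 9/20: comparison with the harmonic series Σ 1/n shows the series diverges.
At t = -9/20: the terms alternate in sign and decrease monotonically to 0 in absolute value (size ~ c/n), so the alternating series test gives convergence.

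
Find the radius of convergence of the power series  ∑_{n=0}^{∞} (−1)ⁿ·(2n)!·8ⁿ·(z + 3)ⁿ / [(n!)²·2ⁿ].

By the ratio test, |a_{n+1}/a_n| = (2n+1)·(2n+2)/(n+1)² · 8/2 → 16.
The series converges when 16 · |z + 3| < 1, giving R = 1/16.

R = 1/16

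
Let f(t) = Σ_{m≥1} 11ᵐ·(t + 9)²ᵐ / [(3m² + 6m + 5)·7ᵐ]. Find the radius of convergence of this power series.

R = √77/11

The ratio of consecutive coefficients is [(3m² + 6m + 5)/(3(m+1)² + 6(m+1) + 5)] · 11/7 → 11/7.
Since the exponent of (t + 9) increases by 2 each term, convergence requires |t + 9|² < 7/11, hence R = √77/11.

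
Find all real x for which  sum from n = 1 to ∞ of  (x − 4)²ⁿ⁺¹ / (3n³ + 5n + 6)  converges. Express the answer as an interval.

The ratio of consecutive coefficients is (3n³ + 5n + 6)/(3(n+1)³ + 5(n+1) + 6) → 1.
Writing y = (x − 4)², the series in y has radius 1, so |x − 4| < √(1) = 1 and R = 1.
Endpoint x = 5: the series is dominated by a constant times Σ 1/n³, which converges (p = 3 > 1).
At x = 3: the terms are on the order of 1/n³, so the series converges absolutely by comparison with the p-series (p = 3 > 1).

[3, 5]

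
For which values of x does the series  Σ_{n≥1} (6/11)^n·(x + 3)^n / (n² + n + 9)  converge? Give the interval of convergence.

Ratio test: |a_{n+1}/a_n| = [(n² + n + 9)/((n+1)² + (n+1) + 9)] · 6/11 → 6/11 as n → ∞.
Convergence for |x + 3| · 6/11 < 1, i.e. |x + 3| < 11/6. So R = 11/6.
Check x = -7/6: absolute convergence follows by limit comparison with Σ 1/n².
At x = -29/6: the terms are on the order of 1/n², so the series converges absolutely by comparison with the p-series (p = 2 > 1).

[-29/6, -7/6]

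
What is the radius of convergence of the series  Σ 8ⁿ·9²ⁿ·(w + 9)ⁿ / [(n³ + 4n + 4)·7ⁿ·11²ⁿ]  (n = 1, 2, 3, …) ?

R = 847/648

Ratio test: |a_{n+1}/a_n| = [(n³ + 4n + 4)/((n+1)³ + 4(n+1) + 4)] · 8·81/(7·121) → 648/847 as n → ∞.
Convergence for |w + 9| · 648/847 < 1, i.e. |w + 9| < 847/648. So R = 847/648.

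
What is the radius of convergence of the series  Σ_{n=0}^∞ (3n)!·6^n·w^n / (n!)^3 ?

R = 1/162

Ratio test: |a_{n+1}/a_n| = (3n+1)·(3n+2)·(3n+3)/(n+1)³ · 6 → 162 as n → ∞.
Hence the series converges for |w| < 1/(162) = 1/162, so the radius of convergence is 1/162.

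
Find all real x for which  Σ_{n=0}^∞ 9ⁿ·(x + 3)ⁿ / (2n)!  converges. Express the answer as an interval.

Ratio test: |a_{n+1}/a_n| = 9 · 1/[(2n+1)·(2n+2)] → 0 as n → ∞.
The limit is 0, so the series converges for all x; R = ∞.

(−∞, ∞)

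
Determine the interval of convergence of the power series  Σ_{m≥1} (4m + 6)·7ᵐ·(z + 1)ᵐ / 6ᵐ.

(-13/7, -1/7)

By the ratio test, |a_{m+1}/a_m| = [(4(m+1) + 6)/(4m + 6)] · 7/6 → 7/6.
Hence the series converges for |z + 1| < 1/(7/6) = 6/7, so the radius of convergence is 6/7.
Endpoint z = -1/7: the terms do not tend to 0, so the series diverges.
At z = -13/7: the terms have absolute value of order m, which does not tend to 0, so the series diverges by the divergence test.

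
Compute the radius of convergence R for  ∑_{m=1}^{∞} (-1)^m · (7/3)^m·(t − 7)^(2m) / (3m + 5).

By the ratio test, |a_{m+1}/a_m| = [(3m + 5)/(3(m+1) + 5)] · 7/3 → 7/3.
Since the exponent of (t − 7) increases by 2 each term, convergence requires |t − 7|² < 3/7, hence R = √21/7.

R = √21/7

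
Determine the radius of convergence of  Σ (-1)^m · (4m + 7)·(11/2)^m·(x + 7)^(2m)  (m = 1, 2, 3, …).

R = √22/11

By the ratio test, |a_{m+1}/a_m| = [(4(m+1) + 7)/(4m + 7)] · 11/2 → 11/2.
Successive powers of (x + 7) differ by 2, so the series converges when |x + 7|² · 11/2 < 1, i.e. |x + 7| < √(2/11). So R = √22/11.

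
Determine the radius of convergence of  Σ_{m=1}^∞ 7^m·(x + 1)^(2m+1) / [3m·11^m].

By the ratio test, |a_{m+1}/a_m| = [3m/3(m+1)] · 7/11 → 7/11.
Successive powers of (x + 1) differ by 2, so the series converges when |x + 1|² · 7/11 < 1, i.e. |x + 1| < √(11/7). So R = √77/7.

R = √77/7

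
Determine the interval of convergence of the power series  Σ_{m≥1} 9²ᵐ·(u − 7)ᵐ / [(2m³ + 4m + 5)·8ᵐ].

The ratio of consecutive coefficients is [(2m³ + 4m + 5)/(2(m+1)³ + 4(m+1) + 5)] · 81/8 → 81/8.
Convergence for |u − 7| · 81/8 < 1, i.e. |u − 7| < 8/81. So R = 8/81.
At u = 575/81: the series is dominated by a constant times Σ 1/m³, which converges (p = 3 > 1).
At u = 559/81: absolute convergence follows by limit comparison with Σ 1/m³.

[559/81, 575/81]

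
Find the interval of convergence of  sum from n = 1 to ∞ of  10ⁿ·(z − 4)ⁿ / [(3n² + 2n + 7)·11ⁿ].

[29/10, 51/10]

Ratio test: |a_{n+1}/a_n| = [(3n² + 2n + 7)/(3(n+1)² + 2(n+1) + 7)] · 10/11 → 10/11 as n → ∞.
Convergence for |z − 4| · 10/11 < 1, i.e. |z − 4| < 11/10. So R = 11/10.
When z = 51/10, the series is dominated by a constant times Σ 1/n², which converges (p = 2 > 1).
Endpoint z = 29/10: absolute convergence follows by limit comparison with Σ 1/n².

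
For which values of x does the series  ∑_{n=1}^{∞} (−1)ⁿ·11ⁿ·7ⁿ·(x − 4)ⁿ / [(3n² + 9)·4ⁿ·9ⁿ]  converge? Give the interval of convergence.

Ratio test: |a_{n+1}/a_n| = [(3n² + 9)/(3(n+1)² + 9)] · 11·7/(4·9) → 77/36 as n → ∞.
Hence the series converges for |x − 4| < 1/(77/36) = 36/77, so the radius of convergence is 36/77.
When x = 344/77, the terms are on the order of 1/n², so the series converges absolutely by comparison with the p-series (p = 2 > 1).
Endpoint x = 272/77: the terms are on the order of 1/n², so the series converges absolutely by comparison with the p-series (p = 2 > 1).

[272/77, 344/77]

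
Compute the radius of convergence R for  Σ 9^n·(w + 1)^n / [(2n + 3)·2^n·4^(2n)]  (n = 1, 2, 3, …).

By the ratio test, |a_{n+1}/a_n| = [(2n + 3)/(2(n+1) + 3)] · 9/(2·16) → 9/32.
Convergence for |w + 1| · 9/32 < 1, i.e. |w + 1| < 32/9. So R = 32/9.

R = 32/9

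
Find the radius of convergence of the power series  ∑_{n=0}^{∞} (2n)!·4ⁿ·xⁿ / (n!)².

R = 1/16

By the ratio test, |a_{n+1}/a_n| = (2n+1)·(2n+2)/(n+1)² · 4 → 16.
Thus R = 1/(16) = 1/16.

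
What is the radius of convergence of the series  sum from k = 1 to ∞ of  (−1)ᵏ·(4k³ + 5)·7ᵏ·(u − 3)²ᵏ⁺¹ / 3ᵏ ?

By the ratio test, |a_{k+1}/a_k| = [(4(k+1)³ + 5)/(4k³ + 5)] · 7/3 → 7/3.
Since the exponent of (u − 3) increases by 2 each term, convergence requires |u − 3|² < 3/7, hence R = √21/7.

R = √21/7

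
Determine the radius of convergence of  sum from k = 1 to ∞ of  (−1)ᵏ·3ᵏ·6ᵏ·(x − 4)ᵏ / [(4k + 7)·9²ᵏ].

R = 9/2

By the ratio test, |a_{k+1}/a_k| = [(4k + 7)/(4(k+1) + 7)] · 3·6/81 → 2/9.
Hence the series converges for |x − 4| < 1/(2/9) = 9/2, so the radius of convergence is 9/2.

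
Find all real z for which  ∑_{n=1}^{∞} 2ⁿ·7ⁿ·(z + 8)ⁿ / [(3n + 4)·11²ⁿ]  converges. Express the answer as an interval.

Ratio test: |a_{n+1}/a_n| = [(3n + 4)/(3(n+1) + 4)] · 2·7/121 → 14/121 as n → ∞.
Hence the series converges for |z + 8| < 1/(14/121) = 121/14, so the radius of convergence is 121/14.
Check z = 9/14: the terms behave like c/n; limit comparison with the harmonic series gives divergence.
Endpoint z = -233/14: an alternating series whose terms decrease to 0 in absolute value, so it converges by the Leibniz criterion.

[-233/14, 9/14)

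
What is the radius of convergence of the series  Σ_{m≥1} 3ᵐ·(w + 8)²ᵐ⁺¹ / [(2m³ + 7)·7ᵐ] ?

By the ratio test, |a_{m+1}/a_m| = [(2m³ + 7)/(2(m+1)³ + 7)] · 3/7 → 3/7.
Writing y = (w + 8)², the series in y has radius 7/3, so |w + 8| < √(7/3) and R = √21/3.

R = √21/3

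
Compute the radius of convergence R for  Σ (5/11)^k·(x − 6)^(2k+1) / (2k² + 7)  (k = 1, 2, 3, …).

By the ratio test, |a_{k+1}/a_k| = [(2k² + 7)/(2(k+1)² + 7)] · 5/11 → 5/11.
Since the exponent of (x − 6) increases by 2 each term, convergence requires |x − 6|² < 11/5, hence R = √55/5.

R = √55/5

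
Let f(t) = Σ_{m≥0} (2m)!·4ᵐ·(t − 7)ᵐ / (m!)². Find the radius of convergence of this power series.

R = 1/16

Apply the ratio test: |a_{m+1}| / |a_m| = (2m+1)·(2m+2)/(m+1)² · 4, which tends to 16 as m → ∞.
The series converges when 16 · |t − 7| < 1, giving R = 1/16.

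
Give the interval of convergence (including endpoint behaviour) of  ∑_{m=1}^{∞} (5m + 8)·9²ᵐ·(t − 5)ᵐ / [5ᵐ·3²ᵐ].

The ratio of consecutive coefficients is [(5(m+1) + 8)/(5m + 8)] · 81/(5·9) → 9/5.
Hence the series converges for |t − 5| < 1/(9/5) = 5/9, so the radius of convergence is 5/9.
At t = 50/9: the terms do not tend to 0, so the series diverges.
At t = 40/9: the m-th term does not approach 0; divergence by the term test.

(40/9, 50/9)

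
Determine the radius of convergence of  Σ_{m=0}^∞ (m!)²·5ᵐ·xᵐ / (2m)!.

Apply the ratio test: |a_{m+1}| / |a_m| = (m+1)²/[(2m+1)·(2m+2)] · 5, which tends to 5/4 as m → ∞.
Hence the series converges for |x| < 1/(5/4) = 4/5, so the radius of convergence is 4/5.

R = 4/5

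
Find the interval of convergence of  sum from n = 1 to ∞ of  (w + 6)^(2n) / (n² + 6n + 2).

[-7, -5]

The ratio of consecutive coefficients is (n² + 6n + 2)/((n+1)² + 6(n+1) + 2) → 1.
Writing y = (w + 6)², the series in y has radius 1, so |w + 6| < √(1) = 1 and R = 1.
When w = -5, the series is dominated by a constant times Σ 1/n², which converges (p = 2 > 1).
At w = -7: absolute convergence follows by limit comparison with Σ 1/n².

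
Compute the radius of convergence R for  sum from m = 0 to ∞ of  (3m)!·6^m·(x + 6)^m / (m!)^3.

R = 1/162

Apply the ratio test: |a_{m+1}| / |a_m| = (3m+1)·(3m+2)·(3m+3)/(m+1)³ · 6, which tends to 162 as m → ∞.
Convergence for |x + 6| · 162 < 1, i.e. |x + 6| < 1/162. So R = 1/162.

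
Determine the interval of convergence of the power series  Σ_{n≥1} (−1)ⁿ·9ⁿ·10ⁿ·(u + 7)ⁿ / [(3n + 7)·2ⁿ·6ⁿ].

The ratio of consecutive coefficients is [(3n + 7)/(3(n+1) + 7)] · 9·10/(2·6) → 15/2.
The series converges when 15/2 · |u + 7| < 1, giving R = 2/15.
Endpoint u = -103/15: the terms alternate in sign and decrease monotonically to 0 in absolute value (size ~ c/n), so the alternating series test gives convergence.
Endpoint u = -107/15: the terms behave like c/n; limit comparison with the harmonic series gives divergence.

(-107/15, -103/15]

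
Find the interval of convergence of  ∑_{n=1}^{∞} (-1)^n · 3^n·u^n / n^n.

(−∞, ∞)

Root test: |a_n|^(1/n) = 3/n → 0.
The limit is 0 for every u, so R = ∞.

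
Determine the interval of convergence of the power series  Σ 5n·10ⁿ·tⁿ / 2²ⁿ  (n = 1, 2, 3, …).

Apply the ratio test: |a_{n+1}| / |a_n| = [5(n+1)/5n] · 10/4, which tends to 5/2 as n → ∞.
Convergence for |t| · 5/2 < 1, i.e. |t| < 2/5. So R = 2/5.
Check t = 2/5: the terms do not tend to 0, so the series diverges.
Check t = -2/5: the n-th term does not approach 0; divergence by the term test.

(-2/5, 2/5)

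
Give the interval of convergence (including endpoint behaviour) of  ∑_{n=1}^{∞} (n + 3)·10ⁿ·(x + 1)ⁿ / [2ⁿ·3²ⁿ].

The ratio of consecutive coefficients is [((n+1) + 3)/(n + 3)] · 10/(2·9) → 5/9.
Hence the series converges for |x + 1| < 1/(5/9) = 9/5, so the radius of convergence is 9/5.
When x = 4/5, the n-th term does not approach 0; divergence by the term test.
Endpoint x = -14/5: the n-th term does not approach 0; divergence by the term test.

(-14/5, 4/5)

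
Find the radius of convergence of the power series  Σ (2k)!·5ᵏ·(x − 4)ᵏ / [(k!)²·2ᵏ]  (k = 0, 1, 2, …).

R = 1/10

By the ratio test, |a_{k+1}/a_k| = (2k+1)·(2k+2)/(k+1)² · 5/2 → 10.
Convergence for |x − 4| · 10 < 1, i.e. |x − 4| < 1/10. So R = 1/10.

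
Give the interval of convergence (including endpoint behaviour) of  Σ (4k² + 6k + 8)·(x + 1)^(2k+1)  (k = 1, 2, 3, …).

By the ratio test, |a_{k+1}/a_k| = (4(k+1)² + 6(k+1) + 8)/(4k² + 6k + 8) → 1.
Successive powers of (x + 1) differ by 2, so the series converges when |x + 1|² · 1 < 1, i.e. |x + 1| < √(1) = 1. So R = 1.
Check x = 0: the k-th term does not approach 0; divergence by the term test.
Endpoint x = -2: the k-th term does not approach 0; divergence by the term test.

(-2, 0)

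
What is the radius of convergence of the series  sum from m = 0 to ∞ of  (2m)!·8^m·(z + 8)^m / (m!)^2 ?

The ratio of consecutive coefficients is (2m+1)·(2m+2)/(m+1)² · 8 → 32.
Hence the series converges for |z + 8| < 1/(32) = 1/32, so the radius of convergence is 1/32.

R = 1/32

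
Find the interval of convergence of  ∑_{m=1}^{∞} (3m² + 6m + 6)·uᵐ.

(-1, 1)

Apply the ratio test: |a_{m+1}| / |a_m| = (3(m+1)² + 6(m+1) + 6)/(3m² + 6m + 6), which tends to 1 as m → ∞.
Hence R = 1.
Endpoint u = 1: the terms do not tend to 0, so the series diverges.
Check u = -1: the m-th term does not approach 0; divergence by the term test.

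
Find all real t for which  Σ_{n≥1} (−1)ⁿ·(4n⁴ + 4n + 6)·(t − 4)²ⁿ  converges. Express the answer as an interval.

(3, 5)

Apply the ratio test: |a_{n+1}| / |a_n| = (4(n+1)⁴ + 4(n+1) + 6)/(4n⁴ + 4n + 6), which tends to 1 as n → ∞.
Successive powers of (t − 4) differ by 2, so the series converges when |t − 4|² · 1 < 1, i.e. |t − 4| < √(1) = 1. So R = 1.
At t = 5: the terms do not tend to 0, so the series diverges.
Check t = 3: the terms have absolute value of order n⁴, which does not tend to 0, so the series diverges by the divergence test.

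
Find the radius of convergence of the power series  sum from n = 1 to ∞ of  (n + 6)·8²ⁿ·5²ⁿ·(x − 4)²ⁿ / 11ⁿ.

R = √11/40

Ratio test: |a_{n+1}/a_n| = [((n+1) + 6)/(n + 6)] · 64·25/11 → 1600/11 as n → ∞.
Writing y = (x − 4)², the series in y has radius 11/1600, so |x − 4| < √(11/1600) and R = √11/40.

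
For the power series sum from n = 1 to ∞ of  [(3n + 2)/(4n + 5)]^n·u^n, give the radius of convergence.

Root test: |a_n|^(1/n) = (3n + 2)/(4n + 5) → 3/4.
Thus R = 1/(3/4) = 4/3.

R = 4/3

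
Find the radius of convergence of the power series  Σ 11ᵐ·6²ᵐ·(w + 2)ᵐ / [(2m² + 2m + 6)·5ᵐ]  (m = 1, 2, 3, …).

Apply the ratio test: |a_{m+1}| / |a_m| = [(2m² + 2m + 6)/(2(m+1)² + 2(m+1) + 6)] · 11·36/5, which tends to 396/5 as m → ∞.
Convergence for |w + 2| · 396/5 < 1, i.e. |w + 2| < 5/396. So R = 5/396.

R = 5/396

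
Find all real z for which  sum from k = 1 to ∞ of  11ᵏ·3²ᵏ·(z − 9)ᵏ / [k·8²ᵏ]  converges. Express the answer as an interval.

[827/99, 955/99)

Ratio test: |a_{k+1}/a_k| = [k/(k+1)] · 11·9/64 → 99/64 as k → ∞.
Hence the series converges for |z − 9| < 1/(99/64) = 64/99, so the radius of convergence is 64/99.
When z = 955/99, the terms are asymptotic to a nonzero constant times 1/k, so the series diverges by limit comparison with Σ 1/k.
Endpoint z = 827/99: the terms alternate in sign and decrease monotonically to 0 in absolute value (size ~ c/k), so the alternating series test gives convergence.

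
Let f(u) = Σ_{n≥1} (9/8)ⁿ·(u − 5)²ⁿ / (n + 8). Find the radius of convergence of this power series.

R = 2√2/3

Ratio test: |a_{n+1}/a_n| = [(n + 8)/((n+1) + 8)] · 9/8 → 9/8 as n → ∞.
Writing y = (u − 5)², the series in y has radius 8/9, so |u − 5| < √(8/9) and R = 2√2/3.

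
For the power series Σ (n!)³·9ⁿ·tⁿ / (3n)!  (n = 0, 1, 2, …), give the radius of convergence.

R = 3

The ratio of consecutive coefficients is (n+1)³/[(3n+1)·(3n+2)·(3n+3)] · 9 → 1/3.
Thus R = 1/(1/3) = 3.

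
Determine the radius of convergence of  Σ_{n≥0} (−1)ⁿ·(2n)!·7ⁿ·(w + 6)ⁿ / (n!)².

The ratio of consecutive coefficients is (2n+1)·(2n+2)/(n+1)² · 7 → 28.
Hence the series converges for |w + 6| < 1/(28) = 1/28, so the radius of convergence is 1/28.

R = 1/28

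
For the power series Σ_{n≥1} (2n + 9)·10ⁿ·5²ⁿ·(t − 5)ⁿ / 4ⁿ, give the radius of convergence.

Ratio test: |a_{n+1}/a_n| = [(2(n+1) + 9)/(2n + 9)] · 10·25/4 → 125/2 as n → ∞.
Convergence for |t − 5| · 125/2 < 1, i.e. |t − 5| < 2/125. So R = 2/125.

R = 2/125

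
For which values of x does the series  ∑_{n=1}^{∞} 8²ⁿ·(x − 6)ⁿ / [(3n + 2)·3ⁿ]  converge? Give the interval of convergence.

[381/64, 387/64)

Ratio test: |a_{n+1}/a_n| = [(3n + 2)/(3(n+1) + 2)] · 64/3 → 64/3 as n → ∞.
Thus R = 1/(64/3) = 3/64.
Endpoint x = 387/64: the terms behave like c/n; limit comparison with the harmonic series gives divergence.
At x = 381/64: convergence follows from the alternating series test (terms decrease monotonically to 0).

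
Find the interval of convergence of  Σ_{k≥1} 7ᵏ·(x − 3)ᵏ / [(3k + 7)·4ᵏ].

Ratio test: |a_{k+1}/a_k| = [(3k + 7)/(3(k+1) + 7)] · 7/4 → 7/4 as k → ∞.
Convergence for |x − 3| · 7/4 < 1, i.e. |x − 3| < 4/7. So R = 4/7.
Check x = 25/7: the terms behave like c/k; limit comparison with the harmonic series gives divergence.
At x = 17/7: an alternating series whose terms decrease to 0 in absolute value, so it converges by the Leibniz criterion.

[17/7, 25/7)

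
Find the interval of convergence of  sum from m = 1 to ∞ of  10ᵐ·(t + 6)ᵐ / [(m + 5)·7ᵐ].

[-67/10, -53/10)

The ratio of consecutive coefficients is [(m + 5)/((m+1) + 5)] · 10/7 → 10/7.
Convergence for |t + 6| · 10/7 < 1, i.e. |t + 6| < 7/10. So R = 7/10.
Endpoint t = -53/10: comparison with the harmonic series Σ 1/m shows the series diverges.
When t = -67/10, an alternating series whose terms decrease to 0 in absolute value, so it converges by the Leibniz criterion.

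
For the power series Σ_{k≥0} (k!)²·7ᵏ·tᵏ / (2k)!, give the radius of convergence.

By the ratio test, |a_{k+1}/a_k| = (k+1)²/[(2k+1)·(2k+2)] · 7 → 7/4.
Hence the series converges for |t| < 1/(7/4) = 4/7, so the radius of convergence is 4/7.

R = 4/7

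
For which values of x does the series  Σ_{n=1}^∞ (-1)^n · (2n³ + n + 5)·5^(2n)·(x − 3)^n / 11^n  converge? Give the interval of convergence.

Ratio test: |a_{n+1}/a_n| = [(2(n+1)³ + (n+1) + 5)/(2n³ + n + 5)] · 25/11 → 25/11 as n → ∞.
The series converges when 25/11 · |x − 3| < 1, giving R = 11/25.
At x = 86/25: the terms have absolute value of order n³, which does not tend to 0, so the series diverges by the divergence test.
At x = 64/25: the n-th term does not approach 0; divergence by the term test.

(64/25, 86/25)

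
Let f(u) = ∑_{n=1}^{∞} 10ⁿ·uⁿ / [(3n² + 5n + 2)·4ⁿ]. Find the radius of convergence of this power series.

By the ratio test, |a_{n+1}/a_n| = [(3n² + 5n + 2)/(3(n+1)² + 5(n+1) + 2)] · 10/4 → 5/2.
The series converges when 5/2 · |u| < 1, giving R = 2/5.

R = 2/5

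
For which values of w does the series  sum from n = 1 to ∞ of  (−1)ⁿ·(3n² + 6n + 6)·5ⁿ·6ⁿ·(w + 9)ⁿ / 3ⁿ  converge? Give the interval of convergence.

(-91/10, -89/10)

The ratio of consecutive coefficients is [(3(n+1)² + 6(n+1) + 6)/(3n² + 6n + 6)] · 5·6/3 → 10.
Hence the series converges for |w + 9| < 1/(10) = 1/10, so the radius of convergence is 1/10.
When w = -89/10, the n-th term does not approach 0; divergence by the term test.
Endpoint w = -91/10: the terms do not tend to 0, so the series diverges.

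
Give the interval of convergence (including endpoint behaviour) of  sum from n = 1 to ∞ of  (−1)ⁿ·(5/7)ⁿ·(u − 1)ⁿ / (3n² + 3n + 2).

[-2/5, 12/5]

Ratio test: |a_{n+1}/a_n| = [(3n² + 3n + 2)/(3(n+1)² + 3(n+1) + 2)] · 5/7 → 5/7 as n → ∞.
The series converges when 5/7 · |u − 1| < 1, giving R = 7/5.
Check u = 12/5: absolute convergence follows by limit comparison with Σ 1/n².
At u = -2/5: the terms are on the order of 1/n², so the series converges absolutely by comparison with the p-series (p = 2 > 1).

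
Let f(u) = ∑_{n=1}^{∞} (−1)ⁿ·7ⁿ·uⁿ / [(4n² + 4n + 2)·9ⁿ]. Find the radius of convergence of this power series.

The ratio of consecutive coefficients is [(4n² + 4n + 2)/(4(n+1)² + 4(n+1) + 2)] · 7/9 → 7/9.
Thus R = 1/(7/9) = 9/7.

R = 9/7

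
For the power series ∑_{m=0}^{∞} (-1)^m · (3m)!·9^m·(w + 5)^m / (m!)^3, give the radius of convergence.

The ratio of consecutive coefficients is (3m+1)·(3m+2)·(3m+3)/(m+1)³ · 9 → 243.
Thus R = 1/(243) = 1/243.

R = 1/243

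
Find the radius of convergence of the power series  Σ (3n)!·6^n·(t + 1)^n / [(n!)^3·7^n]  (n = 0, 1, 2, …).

R = 7/162

Apply the ratio test: |a_{n+1}| / |a_n| = (3n+1)·(3n+2)·(3n+3)/(n+1)³ · 6/7, which tends to 162/7 as n → ∞.
Convergence for |t + 1| · 162/7 < 1, i.e. |t + 1| < 7/162. So R = 7/162.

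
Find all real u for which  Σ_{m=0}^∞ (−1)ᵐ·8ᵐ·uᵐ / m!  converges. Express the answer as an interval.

Ratio test: |a_{m+1}/a_m| = 8 · 1/(m+1) → 0 as m → ∞.
Since the limit is 0 < 1 for every u, the series converges on all of ℝ and R = ∞.

(−∞, ∞)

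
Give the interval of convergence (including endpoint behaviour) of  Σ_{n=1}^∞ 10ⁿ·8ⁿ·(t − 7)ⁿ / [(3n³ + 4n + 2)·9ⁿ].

[551/80, 569/80]

By the ratio test, |a_{n+1}/a_n| = [(3n³ + 4n + 2)/(3(n+1)³ + 4(n+1) + 2)] · 10·8/9 → 80/9.
The series converges when 80/9 · |t − 7| < 1, giving R = 9/80.
Check t = 569/80: the terms are on the order of 1/n³, so the series converges absolutely by comparison with the p-series (p = 3 > 1).
Check t = 551/80: the terms are on the order of 1/n³, so the series converges absolutely by comparison with the p-series (p = 3 > 1).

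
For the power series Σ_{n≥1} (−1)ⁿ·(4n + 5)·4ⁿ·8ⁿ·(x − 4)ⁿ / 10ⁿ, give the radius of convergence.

The ratio of consecutive coefficients is [(4(n+1) + 5)/(4n + 5)] · 4·8/10 → 16/5.
Thus R = 1/(16/5) = 5/16.

R = 5/16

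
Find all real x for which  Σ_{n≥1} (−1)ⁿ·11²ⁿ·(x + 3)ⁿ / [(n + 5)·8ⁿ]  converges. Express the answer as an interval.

Ratio test: |a_{n+1}/a_n| = [(n + 5)/((n+1) + 5)] · 121/8 → 121/8 as n → ∞.
The series converges when 121/8 · |x + 3| < 1, giving R = 8/121.
Endpoint x = -355/121: convergence follows from the alternating series test (terms decrease monotonically to 0).
Check x = -371/121: the terms behave like c/n; limit comparison with the harmonic series gives divergence.

(-371/121, -355/121]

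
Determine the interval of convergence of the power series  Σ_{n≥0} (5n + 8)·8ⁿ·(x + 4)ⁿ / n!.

Apply the ratio test: |a_{n+1}| / |a_n| = (5(n+1) + 8)/(5n + 8) · 8 · 1/(n+1), which tends to 0 as n → ∞.
The ratio tends to 0 regardless of x, hence R = ∞.

(−∞, ∞)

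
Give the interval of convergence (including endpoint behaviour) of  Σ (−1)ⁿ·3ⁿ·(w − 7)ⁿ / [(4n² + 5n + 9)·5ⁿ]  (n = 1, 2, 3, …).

The ratio of consecutive coefficients is [(4n² + 5n + 9)/(4(n+1)² + 5(n+1) + 9)] · 3/5 → 3/5.
Convergence for |w − 7| · 3/5 < 1, i.e. |w − 7| < 5/3. So R = 5/3.
Endpoint w = 26/3: the terms are on the order of 1/n², so the series converges absolutely by comparison with the p-series (p = 2 > 1).
Endpoint w = 16/3: absolute convergence follows by limit comparison with Σ 1/n².

[16/3, 26/3]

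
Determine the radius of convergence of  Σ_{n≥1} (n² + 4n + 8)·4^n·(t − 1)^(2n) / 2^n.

R = √2/2

Ratio test: |a_{n+1}/a_n| = [((n+1)² + 4(n+1) + 8)/(n² + 4n + 8)] · 4/2 → 2 as n → ∞.
Since the exponent of (t − 1) increases by 2 each term, convergence requires |t − 1|² < 1/2, hence R = √2/2.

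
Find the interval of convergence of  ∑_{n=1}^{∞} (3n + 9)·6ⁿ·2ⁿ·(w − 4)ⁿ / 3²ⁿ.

(13/4, 19/4)

Ratio test: |a_{n+1}/a_n| = [(3(n+1) + 9)/(3n + 9)] · 6·2/9 → 4/3 as n → ∞.
Hence the series converges for |w − 4| < 1/(4/3) = 3/4, so the radius of convergence is 3/4.
When w = 19/4, the terms do not tend to 0, so the series diverges.
When w = 13/4, the terms do not tend to 0, so the series diverges.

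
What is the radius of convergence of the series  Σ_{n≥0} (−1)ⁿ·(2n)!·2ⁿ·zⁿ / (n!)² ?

Apply the ratio test: |a_{n+1}| / |a_n| = (2n+1)·(2n+2)/(n+1)² · 2, which tends to 8 as n → ∞.
Thus R = 1/(8) = 1/8.

R = 1/8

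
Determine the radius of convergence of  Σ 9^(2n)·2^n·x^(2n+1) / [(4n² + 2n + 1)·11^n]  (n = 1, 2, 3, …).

R = √22/18

Apply the ratio test: |a_{n+1}| / |a_n| = [(4n² + 2n + 1)/(4(n+1)² + 2(n+1) + 1)] · 81·2/11, which tends to 162/11 as n → ∞.
Since the exponent of x increases by 2 each term, convergence requires |x|² < 11/162, hence R = √22/18.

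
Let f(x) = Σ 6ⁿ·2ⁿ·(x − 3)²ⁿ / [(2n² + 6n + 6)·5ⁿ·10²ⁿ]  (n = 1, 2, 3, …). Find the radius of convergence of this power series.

By the ratio test, |a_{n+1}/a_n| = [(2n² + 6n + 6)/(2(n+1)² + 6(n+1) + 6)] · 6·2/(5·100) → 3/125.
Writing y = (x − 3)², the series in y has radius 125/3, so |x − 3| < √(125/3) and R = 5√15/3.

R = 5√15/3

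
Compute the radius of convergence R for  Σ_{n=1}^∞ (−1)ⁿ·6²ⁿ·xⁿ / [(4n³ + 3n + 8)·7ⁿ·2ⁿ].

R = 7/18

By the ratio test, |a_{n+1}/a_n| = [(4n³ + 3n + 8)/(4(n+1)³ + 3(n+1) + 8)] · 36/(7·2) → 18/7.
Thus R = 1/(18/7) = 7/18.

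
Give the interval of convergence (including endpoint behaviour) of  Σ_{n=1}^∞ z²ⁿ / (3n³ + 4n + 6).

The ratio of consecutive coefficients is (3n³ + 4n + 6)/(3(n+1)³ + 4(n+1) + 6) → 1.
Writing y = z², the series in y has radius 1, so |z| < √(1) = 1 and R = 1.
At z = 1: the terms are on the order of 1/n³, so the series converges absolutely by comparison with the p-series (p = 3 > 1).
At z = -1: the terms are on the order of 1/n³, so the series converges absolutely by comparison with the p-series (p = 3 > 1).

[-1, 1]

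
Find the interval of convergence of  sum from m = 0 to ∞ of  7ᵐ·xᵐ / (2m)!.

Ratio test: |a_{m+1}/a_m| = 7 · 1/[(2m+1)·(2m+2)] → 0 as m → ∞.
Since the limit is 0 < 1 for every x, the series converges on all of ℝ and R = ∞.

(−∞, ∞)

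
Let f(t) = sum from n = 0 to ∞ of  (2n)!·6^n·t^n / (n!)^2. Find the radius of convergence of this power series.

Apply the ratio test: |a_{n+1}| / |a_n| = (2n+1)·(2n+2)/(n+1)² · 6, which tends to 24 as n → ∞.
Hence the series converges for |t| < 1/(24) = 1/24, so the radius of convergence is 1/24.

R = 1/24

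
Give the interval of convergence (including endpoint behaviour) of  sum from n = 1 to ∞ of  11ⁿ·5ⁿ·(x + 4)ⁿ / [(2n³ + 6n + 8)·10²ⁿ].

[-64/11, -24/11]

Apply the ratio test: |a_{n+1}| / |a_n| = [(2n³ + 6n + 8)/(2(n+1)³ + 6(n+1) + 8)] · 11·5/100, which tends to 11/20 as n → ∞.
Hence the series converges for |x + 4| < 1/(11/20) = 20/11, so the radius of convergence is 20/11.
When x = -24/11, the series is dominated by a constant times Σ 1/n³, which converges (p = 3 > 1).
Endpoint x = -64/11: the terms are on the order of 1/n³, so the series converges absolutely by comparison with the p-series (p = 3 > 1).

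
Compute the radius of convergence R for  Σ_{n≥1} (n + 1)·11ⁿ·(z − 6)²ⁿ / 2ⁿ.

R = √22/11

Ratio test: |a_{n+1}/a_n| = [((n+1) + 1)/(n + 1)] · 11/2 → 11/2 as n → ∞.
Since the exponent of (z − 6) increases by 2 each term, convergence requires |z − 6|² < 2/11, hence R = √22/11.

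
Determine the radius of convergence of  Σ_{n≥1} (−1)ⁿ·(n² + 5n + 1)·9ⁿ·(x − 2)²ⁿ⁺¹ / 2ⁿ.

By the ratio test, |a_{n+1}/a_n| = [((n+1)² + 5(n+1) + 1)/(n² + 5n + 1)] · 9/2 → 9/2.
Successive powers of (x − 2) differ by 2, so the series converges when |x − 2|² · 9/2 < 1, i.e. |x − 2| < √(2/9). So R = √2/3.

R = √2/3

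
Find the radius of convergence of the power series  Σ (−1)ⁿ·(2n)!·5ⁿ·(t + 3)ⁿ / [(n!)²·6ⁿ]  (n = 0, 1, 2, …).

R = 3/10

Apply the ratio test: |a_{n+1}| / |a_n| = (2n+1)·(2n+2)/(n+1)² · 5/6, which tends to 10/3 as n → ∞.
Hence the series converges for |t + 3| < 1/(10/3) = 3/10, so the radius of convergence is 3/10.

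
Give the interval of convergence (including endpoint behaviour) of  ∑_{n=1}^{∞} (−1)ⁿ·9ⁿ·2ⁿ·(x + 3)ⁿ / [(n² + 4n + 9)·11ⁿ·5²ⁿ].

The ratio of consecutive coefficients is [(n² + 4n + 9)/((n+1)² + 4(n+1) + 9)] · 9·2/(11·25) → 18/275.
Hence the series converges for |x + 3| < 1/(18/275) = 275/18, so the radius of convergence is 275/18.
Check x = 221/18: absolute convergence follows by limit comparison with Σ 1/n².
Endpoint x = -329/18: the series is dominated by a constant times Σ 1/n², which converges (p = 2 > 1).

[-329/18, 221/18]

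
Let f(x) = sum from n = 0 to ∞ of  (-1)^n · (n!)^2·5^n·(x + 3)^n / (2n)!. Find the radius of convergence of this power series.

The ratio of consecutive coefficients is (n+1)²/[(2n+1)·(2n+2)] · 5 → 5/4.
Thus R = 1/(5/4) = 4/5.

R = 4/5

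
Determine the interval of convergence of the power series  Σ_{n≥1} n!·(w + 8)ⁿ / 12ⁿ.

The ratio of consecutive coefficients is (n+1) · 1/12 → ∞.
The ratio grows without bound, so the series diverges whenever (w + 8) ≠ 0; it converges only at w = -8. R = 0.

{-8}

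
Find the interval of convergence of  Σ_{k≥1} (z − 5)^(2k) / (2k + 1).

(4, 6)

The ratio of consecutive coefficients is (2k + 1)/(2(k+1) + 1) → 1.
Successive powers of (z − 5) differ by 2, so the series converges when |z − 5|² · 1 < 1, i.e. |z − 5| < √(1) = 1. So R = 1.
When z = 6, comparison with the harmonic series Σ 1/k shows the series diverges.
Endpoint z = 4: the terms behave like c/k; limit comparison with the harmonic series gives divergence.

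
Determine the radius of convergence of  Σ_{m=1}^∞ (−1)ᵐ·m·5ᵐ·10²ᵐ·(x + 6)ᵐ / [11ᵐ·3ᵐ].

R = 33/500

By the ratio test, |a_{m+1}/a_m| = [(m+1)/m] · 5·100/(11·3) → 500/33.
Hence the series converges for |x + 6| < 1/(500/33) = 33/500, so the radius of convergence is 33/500.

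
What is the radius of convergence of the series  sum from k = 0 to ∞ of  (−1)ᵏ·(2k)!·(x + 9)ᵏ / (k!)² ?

The ratio of consecutive coefficients is (2k+1)·(2k+2)/(k+1)² → 4.
The series converges when 4 · |x + 9| < 1, giving R = 1/4.

R = 1/4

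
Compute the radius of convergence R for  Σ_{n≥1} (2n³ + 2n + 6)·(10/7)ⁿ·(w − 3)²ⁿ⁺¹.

R = √70/10

Ratio test: |a_{n+1}/a_n| = [(2(n+1)³ + 2(n+1) + 6)/(2n³ + 2n + 6)] · 10/7 → 10/7 as n → ∞.
Since the exponent of (w − 3) increases by 2 each term, convergence requires |w − 3|² < 7/10, hence R = √70/10.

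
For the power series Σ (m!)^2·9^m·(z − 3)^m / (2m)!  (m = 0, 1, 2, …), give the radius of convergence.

Ratio test: |a_{m+1}/a_m| = (m+1)²/[(2m+1)·(2m+2)] · 9 → 9/4 as m → ∞.
Convergence for |z − 3| · 9/4 < 1, i.e. |z − 3| < 4/9. So R = 4/9.

R = 4/9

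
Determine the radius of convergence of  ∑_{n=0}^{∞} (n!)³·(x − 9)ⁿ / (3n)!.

R = 27

By the ratio test, |a_{n+1}/a_n| = (n+1)³/[(3n+1)·(3n+2)·(3n+3)] → 1/27.
Thus R = 1/(1/27) = 27.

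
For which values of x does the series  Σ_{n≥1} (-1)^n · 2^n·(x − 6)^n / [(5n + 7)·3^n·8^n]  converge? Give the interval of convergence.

(-6, 18]

The ratio of consecutive coefficients is [(5n + 7)/(5(n+1) + 7)] · 2/(3·8) → 1/12.
The series converges when 1/12 · |x − 6| < 1, giving R = 12.
At x = 18: an alternating series whose terms decrease to 0 in absolute value, so it converges by the Leibniz criterion.
Endpoint x = -6: comparison with the harmonic series Σ 1/n shows the series diverges.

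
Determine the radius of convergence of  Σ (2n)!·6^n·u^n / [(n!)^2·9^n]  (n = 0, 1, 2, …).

Apply the ratio test: |a_{n+1}| / |a_n| = (2n+1)·(2n+2)/(n+1)² · 6/9, which tends to 8/3 as n → ∞.
Convergence for |u| · 8/3 < 1, i.e. |u| < 3/8. So R = 3/8.

R = 3/8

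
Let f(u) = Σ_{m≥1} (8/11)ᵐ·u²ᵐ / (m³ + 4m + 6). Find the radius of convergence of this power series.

The ratio of consecutive coefficients is [(m³ + 4m + 6)/((m+1)³ + 4(m+1) + 6)] · 8/11 → 8/11.
Writing y = u², the series in y has radius 11/8, so |u| < √(11/8) and R = √22/4.

R = √22/4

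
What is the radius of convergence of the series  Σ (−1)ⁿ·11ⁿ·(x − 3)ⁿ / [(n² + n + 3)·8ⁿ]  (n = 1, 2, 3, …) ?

By the ratio test, |a_{n+1}/a_n| = [(n² + n + 3)/((n+1)² + (n+1) + 3)] · 11/8 → 11/8.
Convergence for |x − 3| · 11/8 < 1, i.e. |x − 3| < 8/11. So R = 8/11.

R = 8/11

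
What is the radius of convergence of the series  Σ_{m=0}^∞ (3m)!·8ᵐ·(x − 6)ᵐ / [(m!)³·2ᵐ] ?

R = 1/108

The ratio of consecutive coefficients is (3m+1)·(3m+2)·(3m+3)/(m+1)³ · 8/2 → 108.
The series converges when 108 · |x − 6| < 1, giving R = 1/108.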